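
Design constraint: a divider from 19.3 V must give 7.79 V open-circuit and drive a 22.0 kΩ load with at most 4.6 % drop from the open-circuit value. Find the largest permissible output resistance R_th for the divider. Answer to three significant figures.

R_th ≤ 1.06 kΩ

Loading drop = R_th/(R_th + R_L) ≤ 0.0460, so R_th ≤ R_L · ε/(1−ε) = 22.0 kΩ × 0.0460/0.9540 = 1.06 kΩ.
(Any R1, R2 with R2/(R1+R2) = 0.404 and R1‖R2 ≤ 1.06 kΩ will meet the spec.)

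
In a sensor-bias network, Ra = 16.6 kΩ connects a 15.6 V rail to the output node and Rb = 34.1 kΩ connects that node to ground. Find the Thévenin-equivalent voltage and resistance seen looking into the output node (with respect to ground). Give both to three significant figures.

V_th is the open-circuit tap voltage: 15.6 × 34.1/(16.6 + 34.1) = 10.5 V.
With the supply zeroed, Ra and Rb appear in parallel from the tap: R_th = Ra‖Rb = (16.6 × 34.1)/50.70 = 11.2 kΩ.

V_th = 10.5 V, R_th = 11.2 kΩ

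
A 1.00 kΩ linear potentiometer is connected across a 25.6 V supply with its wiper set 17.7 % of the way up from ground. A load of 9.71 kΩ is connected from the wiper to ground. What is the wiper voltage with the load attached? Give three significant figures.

The wiper splits the pot into (1−α)R = 823.0 Ω above and αR = 177.0 Ω below.
Lower section ‖ load = 173.8 Ω.
V_wiper = 25.6 × 173.8/(823.0 + 173.8) = 4.46 V.

V ≈ 4.46 V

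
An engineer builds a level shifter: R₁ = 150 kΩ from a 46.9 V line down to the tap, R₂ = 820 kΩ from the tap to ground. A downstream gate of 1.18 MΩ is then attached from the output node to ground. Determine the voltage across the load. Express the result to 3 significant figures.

V_out ≈ 35.8 V

The load sits in parallel with R₂: R₂‖R_L = (820 × 1180) / (820 + 1180) = 483.8 kΩ.
V_out = 46.9 × 483.8 / (150 + 483.8) = 46.9 × 483.8/633.8 = 35.8 V.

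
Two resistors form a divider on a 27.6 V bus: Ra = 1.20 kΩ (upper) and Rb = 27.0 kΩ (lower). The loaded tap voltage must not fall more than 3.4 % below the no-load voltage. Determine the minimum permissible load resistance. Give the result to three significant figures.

R_L(min) ≈ 32.6 kΩ

Output resistance R_th = Ra‖Rb = (1.20 × 27.0)/28.20 = 1.149 kΩ.
The fractional drop is R_th/(R_th + R_L); requiring this ≤ 0.0340 gives R_L ≥ R_th(1/0.0340 − 1) = 1.149 × 28.41 = 32.6 kΩ.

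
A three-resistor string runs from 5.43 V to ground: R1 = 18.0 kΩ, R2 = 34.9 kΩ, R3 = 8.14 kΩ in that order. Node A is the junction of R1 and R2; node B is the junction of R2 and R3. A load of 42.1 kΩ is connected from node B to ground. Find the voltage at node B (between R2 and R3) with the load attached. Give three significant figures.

At node B, R3 is in parallel with the load: R3‖R_L = 6.821 kΩ.
Below node A the resistance is R2 + (R3‖R_L) = 41.72 kΩ, so V_A = 5.43 × 41.72/59.72 = 3.793 V.
Then V_B = V_A × (R3‖R_L)/(R2 + R3‖R_L) = 3.793 × 6.821/41.72 = 0.620 V.

V ≈ 0.620 V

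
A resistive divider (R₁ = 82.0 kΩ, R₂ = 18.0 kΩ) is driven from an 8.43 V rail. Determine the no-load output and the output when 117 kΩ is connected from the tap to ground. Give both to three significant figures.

Unloaded: 1.52 V; loaded: 1.35 V

Open-circuit: V = 8.43 × 18.0/(82.0 + 18.0) = 1.52 V.
With the load, R₂ becomes R₂‖R_L = 15.60 kΩ, so V = 8.43 × 15.60/97.60 = 1.35 V.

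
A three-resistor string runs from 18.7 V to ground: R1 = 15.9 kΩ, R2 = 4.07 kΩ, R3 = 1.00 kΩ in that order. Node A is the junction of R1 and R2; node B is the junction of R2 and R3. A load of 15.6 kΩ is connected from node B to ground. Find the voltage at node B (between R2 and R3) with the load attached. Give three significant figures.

V ≈ 0.840 V

At node B, R3 is in parallel with the load: R3‖R_L = 0.9398 kΩ.
Below node A the resistance is R2 + (R3‖R_L) = 5.010 kΩ, so V_A = 18.7 × 5.010/20.91 = 4.480 V.
Then V_B = V_A × (R3‖R_L)/(R2 + R3‖R_L) = 4.480 × 0.9398/5.010 = 0.840 V.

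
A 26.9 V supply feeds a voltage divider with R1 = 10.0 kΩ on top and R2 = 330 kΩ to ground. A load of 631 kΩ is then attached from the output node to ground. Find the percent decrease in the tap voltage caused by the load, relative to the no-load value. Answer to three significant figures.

The divider's output (Thévenin) resistance is R1‖R2 = 9.706 kΩ.
Fractional drop under load = R_th/(R_th + R_L) = 9.706 / (9.706 + 631) = 0.01515.
So the output falls by 1.51 %.

1.51 %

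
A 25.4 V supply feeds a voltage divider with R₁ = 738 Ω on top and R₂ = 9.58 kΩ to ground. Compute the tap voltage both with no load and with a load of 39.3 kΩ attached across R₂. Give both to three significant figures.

Unloaded: 23.6 V; loaded: 23.2 V

Open-circuit: V = 25.4 × 9580/(738 + 9580) = 23.6 V.
With the load, R₂ becomes R₂‖R_L = 7702 Ω, so V = 25.4 × 7702/8440 = 23.2 V.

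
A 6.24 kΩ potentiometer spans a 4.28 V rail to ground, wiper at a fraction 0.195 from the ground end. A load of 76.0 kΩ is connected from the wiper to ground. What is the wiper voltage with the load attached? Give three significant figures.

The wiper splits the pot into (1−α)R = 5.023 kΩ above and αR = 1.217 kΩ below.
Lower section ‖ load = 1.198 kΩ.
V_wiper = 4.28 × 1.198/(5.023 + 1.198) = 0.824 V.

V ≈ 0.824 V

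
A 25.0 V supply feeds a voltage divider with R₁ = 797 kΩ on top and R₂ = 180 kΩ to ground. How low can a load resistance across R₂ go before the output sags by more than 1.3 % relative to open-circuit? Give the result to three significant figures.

R_L(min) ≈ 11.1 MΩ

Output resistance R_th = R₁‖R₂ = (797 × 180)/977.0 = 146.8 kΩ.
The fractional drop is R_th/(R_th + R_L); requiring this ≤ 0.0130 gives R_L ≥ R_th(1/0.0130 − 1) = 146.8 × 75.92 = 11.1 MΩ.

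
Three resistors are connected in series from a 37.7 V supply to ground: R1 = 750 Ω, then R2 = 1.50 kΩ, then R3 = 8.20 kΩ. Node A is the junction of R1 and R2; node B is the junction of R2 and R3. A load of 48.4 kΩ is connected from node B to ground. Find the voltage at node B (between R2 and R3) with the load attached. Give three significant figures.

V ≈ 28.5 V

At node B, R3 is in parallel with the load: R3‖R_L = 7012 Ω.
Below node A the resistance is R2 + (R3‖R_L) = 8512 Ω, so V_A = 37.7 × 8512/9262 = 34.65 V.
Then V_B = V_A × (R3‖R_L)/(R2 + R3‖R_L) = 34.65 × 7012/8512 = 28.5 V.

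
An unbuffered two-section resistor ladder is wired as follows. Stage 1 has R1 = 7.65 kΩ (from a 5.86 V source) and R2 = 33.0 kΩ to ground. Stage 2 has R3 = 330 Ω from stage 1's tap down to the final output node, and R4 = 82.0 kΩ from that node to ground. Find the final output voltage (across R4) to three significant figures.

V_out ≈ 4.41 V

Stage 2 presents R3+R4 = 82330 Ω as a load on stage 1's tap.
Stage 1's lower leg becomes R2‖(R3+R4) = 23560 Ω, so V_mid = 5.86 × 23560/31210 = 4.424 V.
Stage 2 is itself unloaded: V_out = V_mid × R4/(R3+R4) = 4.424 × 82000/82330 = 4.41 V.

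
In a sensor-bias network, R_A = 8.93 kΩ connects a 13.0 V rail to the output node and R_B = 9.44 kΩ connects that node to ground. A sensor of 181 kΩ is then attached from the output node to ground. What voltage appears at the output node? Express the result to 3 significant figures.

V_out ≈ 6.52 V

The load sits in parallel with R_B: R_B‖R_L = (9.44 × 181) / (9.44 + 181) = 8.972 kΩ.
V_out = 13.0 × 8.972 / (8.93 + 8.972) = 13.0 × 8.972/17.90 = 6.52 V.
(Unloaded it would have been 6.68 V.)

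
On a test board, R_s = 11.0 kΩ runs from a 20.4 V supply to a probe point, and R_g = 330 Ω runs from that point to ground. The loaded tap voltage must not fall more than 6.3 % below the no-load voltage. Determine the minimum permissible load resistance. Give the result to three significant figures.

R_L(min) ≈ 4.77 kΩ

Output resistance R_th = R_s‖R_g = (11000 × 330)/11330 = 320.4 Ω.
The fractional drop is R_th/(R_th + R_L); requiring this ≤ 0.0630 gives R_L ≥ R_th(1/0.0630 − 1) = 320.4 × 14.87 = 4.77 kΩ.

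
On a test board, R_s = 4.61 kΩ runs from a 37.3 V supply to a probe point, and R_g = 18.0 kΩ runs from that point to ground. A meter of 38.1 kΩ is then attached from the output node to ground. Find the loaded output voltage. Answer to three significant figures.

V_out ≈ 27.1 V

The load sits in parallel with R_g: R_g‖R_L = (18.0 × 38.1) / (18.0 + 38.1) = 12.22 kΩ.
V_out = 37.3 × 12.22 / (4.61 + 12.22) = 37.3 × 12.22/16.83 = 27.1 V.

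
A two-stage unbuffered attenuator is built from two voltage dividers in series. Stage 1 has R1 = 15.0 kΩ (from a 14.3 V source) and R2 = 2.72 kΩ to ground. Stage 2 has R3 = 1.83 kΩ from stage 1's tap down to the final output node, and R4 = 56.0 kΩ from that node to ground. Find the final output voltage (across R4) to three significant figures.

Stage 2 presents R3+R4 = 57.83 kΩ as a load on stage 1's tap.
Stage 1's lower leg becomes R2‖(R3+R4) = 2.598 kΩ, so V_mid = 14.3 × 2.598/17.60 = 2.111 V.
Stage 2 is itself unloaded: V_out = V_mid × R4/(R3+R4) = 2.111 × 56.0/57.83 = 2.04 V.

V_out ≈ 2.04 V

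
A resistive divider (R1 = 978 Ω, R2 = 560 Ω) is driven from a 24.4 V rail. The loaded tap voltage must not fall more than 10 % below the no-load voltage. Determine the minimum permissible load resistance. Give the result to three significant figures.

R_L(min) ≈ 3.20 kΩ

Output resistance R_th = R1‖R2 = (978 × 560)/1538 = 356.1 Ω.
The fractional drop is R_th/(R_th + R_L); requiring this ≤ 0.100 gives R_L ≥ R_th(1/0.100 − 1) = 356.1 × 9.000 = 3.20 kΩ.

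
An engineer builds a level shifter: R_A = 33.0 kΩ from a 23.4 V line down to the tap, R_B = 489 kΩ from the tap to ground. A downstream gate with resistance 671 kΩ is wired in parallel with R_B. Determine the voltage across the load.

V_out ≈ 21.0 V

The load sits in parallel with R_B: R_B‖R_L = (489 × 671) / (489 + 671) = 282.9 kΩ.
V_out = 23.4 × 282.9 / (33.0 + 282.9) = 23.4 × 282.9/315.9 = 21.0 V.
(Unloaded it would have been 21.9 V.)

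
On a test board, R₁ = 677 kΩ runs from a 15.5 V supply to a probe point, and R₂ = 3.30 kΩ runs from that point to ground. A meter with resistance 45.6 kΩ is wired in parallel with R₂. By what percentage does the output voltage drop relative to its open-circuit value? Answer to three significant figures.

The divider's output (Thévenin) resistance is R₁‖R₂ = 3.284 kΩ.
Fractional drop under load = R_th/(R_th + R_L) = 3.284 / (3.284 + 45.6) = 0.06718.
So the output falls by 6.72 %.

6.72 %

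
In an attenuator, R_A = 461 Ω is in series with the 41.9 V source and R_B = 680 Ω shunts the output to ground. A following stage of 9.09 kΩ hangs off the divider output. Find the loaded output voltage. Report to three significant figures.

The load sits in parallel with R_B: R_B‖R_L = (680 × 9090) / (680 + 9090) = 632.7 Ω.
V_out = 41.9 × 632.7 / (461 + 632.7) = 41.9 × 632.7/1094 = 24.2 V.

V_out ≈ 24.2 V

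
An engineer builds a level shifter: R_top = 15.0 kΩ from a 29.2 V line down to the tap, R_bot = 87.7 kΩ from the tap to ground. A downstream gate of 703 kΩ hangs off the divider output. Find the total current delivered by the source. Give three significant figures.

R_bot‖R_L = 77.97 kΩ, so the source sees R_top + R_bot‖R_L = 92.97 kΩ.
I = 29.2 V / 92.97 kΩ = 0.314 mA.

I ≈ 0.314 mA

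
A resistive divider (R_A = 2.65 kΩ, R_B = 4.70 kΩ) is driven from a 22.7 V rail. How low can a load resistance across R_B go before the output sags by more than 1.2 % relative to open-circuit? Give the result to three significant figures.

Output resistance R_th = R_A‖R_B = (2.65 × 4.70)/7.350 = 1.695 kΩ.
The fractional drop is R_th/(R_th + R_L); requiring this ≤ 0.0120 gives R_L ≥ R_th(1/0.0120 − 1) = 1.695 × 82.33 = 140 kΩ.

R_L(min) ≈ 140 kΩ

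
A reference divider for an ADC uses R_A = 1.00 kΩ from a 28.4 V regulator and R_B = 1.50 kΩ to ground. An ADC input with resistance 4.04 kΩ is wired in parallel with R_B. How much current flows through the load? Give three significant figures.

I_L ≈ 3.67 mA

R_B‖R_L = 1.094 kΩ; V_out = 28.4 × 1.094/2.094 = 14.84 V.
I_L = V_out / R_L = 14.84 / 4.04 kΩ = 3.67 mA.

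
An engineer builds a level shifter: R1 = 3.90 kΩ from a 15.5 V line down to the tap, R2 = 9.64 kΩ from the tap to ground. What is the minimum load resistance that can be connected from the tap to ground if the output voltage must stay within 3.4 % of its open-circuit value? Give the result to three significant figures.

Output resistance R_th = R1‖R2 = (3.90 × 9.64)/13.54 = 2.777 kΩ.
The fractional drop is R_th/(R_th + R_L); requiring this ≤ 0.0340 gives R_L ≥ R_th(1/0.0340 − 1) = 2.777 × 28.41 = 78.9 kΩ.

R_L(min) ≈ 78.9 kΩ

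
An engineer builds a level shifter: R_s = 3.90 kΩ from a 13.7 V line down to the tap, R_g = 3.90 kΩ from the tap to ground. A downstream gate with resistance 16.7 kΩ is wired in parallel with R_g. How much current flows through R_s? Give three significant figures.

I ≈ 1.94 mA

R_g‖R_L = 3.162 kΩ, so the source sees R_s + R_g‖R_L = 7.062 kΩ.
I = 13.7 V / 7.062 kΩ = 1.94 mA.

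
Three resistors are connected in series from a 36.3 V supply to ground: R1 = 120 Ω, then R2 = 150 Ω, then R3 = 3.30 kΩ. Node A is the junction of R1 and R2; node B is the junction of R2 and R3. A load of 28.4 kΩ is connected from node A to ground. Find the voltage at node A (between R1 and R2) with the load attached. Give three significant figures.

Below node A the series string R2+R3 = 3450 Ω sits in parallel with the 28400 Ω load: 3076 Ω.
V_A = 36.3 × 3076/(120 + 3076) = 34.9 V.

V ≈ 34.9 V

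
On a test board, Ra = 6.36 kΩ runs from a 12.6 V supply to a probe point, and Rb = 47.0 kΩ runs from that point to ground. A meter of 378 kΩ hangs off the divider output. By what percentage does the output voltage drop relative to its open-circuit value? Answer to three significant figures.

1.46 %

The divider's output (Thévenin) resistance is Ra‖Rb = 5.602 kΩ.
Fractional drop under load = R_th/(R_th + R_L) = 5.602 / (5.602 + 378) = 0.01460.
So the output falls by 1.46 %.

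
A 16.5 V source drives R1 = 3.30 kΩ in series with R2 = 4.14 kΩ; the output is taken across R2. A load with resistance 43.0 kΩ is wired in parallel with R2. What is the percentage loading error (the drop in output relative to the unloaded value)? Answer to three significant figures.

4.10 %

The divider's output (Thévenin) resistance is R1‖R2 = 1.836 kΩ.
Fractional drop under load = R_th/(R_th + R_L) = 1.836 / (1.836 + 43.0) = 0.04096.
So the output falls by 4.10 %.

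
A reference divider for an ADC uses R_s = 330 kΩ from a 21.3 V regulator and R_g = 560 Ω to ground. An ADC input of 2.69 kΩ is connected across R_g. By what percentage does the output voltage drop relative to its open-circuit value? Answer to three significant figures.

Unloaded V = 21.3 × 560/330600 = 0.03608 V.
Loaded: R_g‖R_L = 463.5 Ω, giving V = 21.3 × 463.5/330500 = 0.02988 V.
Drop = (0.03608 − 0.02988) / 0.03608 = 17.2 %.

17.2 %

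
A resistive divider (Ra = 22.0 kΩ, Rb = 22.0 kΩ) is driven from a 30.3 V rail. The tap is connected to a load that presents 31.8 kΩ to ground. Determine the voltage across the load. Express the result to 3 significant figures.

The load sits in parallel with Rb: Rb‖R_L = (22.0 × 31.8) / (22.0 + 31.8) = 13.00 kΩ.
V_out = 30.3 × 13.00 / (22.0 + 13.00) = 30.3 × 13.00/35.00 = 11.3 V.

V_out ≈ 11.3 V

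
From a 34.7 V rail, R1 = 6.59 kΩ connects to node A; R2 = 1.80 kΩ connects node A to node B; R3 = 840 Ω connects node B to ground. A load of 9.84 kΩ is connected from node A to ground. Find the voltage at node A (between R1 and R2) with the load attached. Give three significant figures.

V ≈ 8.33 V

Below node A the series string R2+R3 = 2640 Ω sits in parallel with the 9840 Ω load: 2082 Ω.
V_A = 34.7 × 2082/(6590 + 2082) = 8.33 V.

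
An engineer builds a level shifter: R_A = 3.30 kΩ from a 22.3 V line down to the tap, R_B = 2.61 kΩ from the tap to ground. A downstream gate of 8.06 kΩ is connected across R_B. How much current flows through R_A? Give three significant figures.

I ≈ 4.23 mA

R_B‖R_L = 1.972 kΩ, so the source sees R_A + R_B‖R_L = 5.272 kΩ.
I = 22.3 V / 5.272 kΩ = 4.23 mA.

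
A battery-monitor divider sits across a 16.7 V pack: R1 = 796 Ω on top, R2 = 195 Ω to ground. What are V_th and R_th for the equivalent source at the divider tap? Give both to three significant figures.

V_th is the open-circuit tap voltage: 16.7 × 195/(796 + 195) = 3.29 V.
With the supply zeroed, R1 and R2 appear in parallel from the tap: R_th = R1‖R2 = (796 × 195)/991.0 = 157 Ω.

V_th = 3.29 V, R_th = 157 Ω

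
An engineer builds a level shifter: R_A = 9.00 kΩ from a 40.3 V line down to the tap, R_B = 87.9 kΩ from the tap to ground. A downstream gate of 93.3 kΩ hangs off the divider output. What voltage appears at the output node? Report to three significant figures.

The load sits in parallel with R_B: R_B‖R_L = (87.9 × 93.3) / (87.9 + 93.3) = 45.26 kΩ.
V_out = 40.3 × 45.26 / (9.00 + 45.26) = 40.3 × 45.26/54.26 = 33.6 V.
(Unloaded it would have been 36.6 V.)

V_out ≈ 33.6 V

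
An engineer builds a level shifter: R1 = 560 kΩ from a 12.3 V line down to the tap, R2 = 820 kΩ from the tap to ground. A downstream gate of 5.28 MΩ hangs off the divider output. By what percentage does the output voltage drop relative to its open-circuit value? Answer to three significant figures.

5.93 %

The divider's output (Thévenin) resistance is R1‖R2 = 332.8 kΩ.
Fractional drop under load = R_th/(R_th + R_L) = 332.8 / (332.8 + 5280) = 0.05929.
So the output falls by 5.93 %.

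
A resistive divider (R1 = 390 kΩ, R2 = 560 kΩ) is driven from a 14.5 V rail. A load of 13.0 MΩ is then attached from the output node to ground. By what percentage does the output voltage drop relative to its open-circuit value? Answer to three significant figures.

The divider's output (Thévenin) resistance is R1‖R2 = 229.9 kΩ.
Fractional drop under load = R_th/(R_th + R_L) = 229.9 / (229.9 + 13000) = 0.01738.
So the output falls by 1.74 %.

1.74 %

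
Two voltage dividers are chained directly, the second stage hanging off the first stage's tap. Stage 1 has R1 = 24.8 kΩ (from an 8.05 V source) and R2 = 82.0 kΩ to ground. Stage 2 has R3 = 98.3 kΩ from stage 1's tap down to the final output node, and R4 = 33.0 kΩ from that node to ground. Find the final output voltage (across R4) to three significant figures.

V_out ≈ 1.36 V

Stage 2 presents R3+R4 = 131.3 kΩ as a load on stage 1's tap.
Stage 1's lower leg becomes R2‖(R3+R4) = 50.48 kΩ, so V_mid = 8.05 × 50.48/75.28 = 5.398 V.
Stage 2 is itself unloaded: V_out = V_mid × R4/(R3+R4) = 5.398 × 33.0/131.3 = 1.36 V.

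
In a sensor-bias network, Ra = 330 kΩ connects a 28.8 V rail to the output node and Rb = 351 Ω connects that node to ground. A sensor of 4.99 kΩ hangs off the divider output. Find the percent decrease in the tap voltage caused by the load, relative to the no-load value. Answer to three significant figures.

6.57 %

The divider's output (Thévenin) resistance is Ra‖Rb = 350.6 Ω.
Fractional drop under load = R_th/(R_th + R_L) = 350.6 / (350.6 + 4990) = 0.06565.
So the output falls by 6.57 %.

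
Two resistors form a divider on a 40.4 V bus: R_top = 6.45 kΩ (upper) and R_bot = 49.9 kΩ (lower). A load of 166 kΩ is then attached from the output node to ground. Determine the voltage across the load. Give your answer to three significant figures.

V_out ≈ 34.6 V

The load sits in parallel with R_bot: R_bot‖R_L = (49.9 × 166) / (49.9 + 166) = 38.37 kΩ.
V_out = 40.4 × 38.37 / (6.45 + 38.37) = 40.4 × 38.37/44.82 = 34.6 V.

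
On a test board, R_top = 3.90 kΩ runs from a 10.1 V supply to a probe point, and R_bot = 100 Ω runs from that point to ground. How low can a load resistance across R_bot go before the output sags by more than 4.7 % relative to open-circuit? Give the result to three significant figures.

R_L(min) ≈ 1.98 kΩ

Output resistance R_th = R_top‖R_bot = (3900 × 100)/4000 = 97.50 Ω.
The fractional drop is R_th/(R_th + R_L); requiring this ≤ 0.0470 gives R_L ≥ R_th(1/0.0470 − 1) = 97.50 × 20.28 = 1.98 kΩ.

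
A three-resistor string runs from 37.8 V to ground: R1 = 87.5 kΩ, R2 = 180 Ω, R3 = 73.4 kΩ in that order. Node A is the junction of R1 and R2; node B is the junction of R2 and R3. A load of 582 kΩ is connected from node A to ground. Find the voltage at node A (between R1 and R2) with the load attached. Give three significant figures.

V ≈ 16.2 V

Below node A the series string R2+R3 = 73580 Ω sits in parallel with the 582000 Ω load: 65320 Ω.
V_A = 37.8 × 65320/(87500 + 65320) = 16.2 V.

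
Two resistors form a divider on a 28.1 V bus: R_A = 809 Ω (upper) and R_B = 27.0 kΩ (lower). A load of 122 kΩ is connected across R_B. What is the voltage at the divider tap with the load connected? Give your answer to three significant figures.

V_out ≈ 27.1 V

The load sits in parallel with R_B: R_B‖R_L = (27000 × 122000) / (27000 + 122000) = 22110 Ω.
V_out = 28.1 × 22110 / (809 + 22110) = 28.1 × 22110/22920 = 27.1 V.
(Unloaded it would have been 27.3 V.)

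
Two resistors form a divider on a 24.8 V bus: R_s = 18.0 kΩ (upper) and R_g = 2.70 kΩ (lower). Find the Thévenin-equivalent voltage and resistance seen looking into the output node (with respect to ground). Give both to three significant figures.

V_th is the open-circuit tap voltage: 24.8 × 2.70/(18.0 + 2.70) = 3.23 V.
With the supply zeroed, R_s and R_g appear in parallel from the tap: R_th = R_s‖R_g = (18.0 × 2.70)/20.70 = 2.35 kΩ.

V_th = 3.23 V, R_th = 2.35 kΩ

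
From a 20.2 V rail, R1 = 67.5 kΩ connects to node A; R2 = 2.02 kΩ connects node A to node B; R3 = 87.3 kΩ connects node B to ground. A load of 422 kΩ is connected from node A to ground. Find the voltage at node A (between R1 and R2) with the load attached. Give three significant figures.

Below node A the series string R2+R3 = 89.32 kΩ sits in parallel with the 422 kΩ load: 73.72 kΩ.
V_A = 20.2 × 73.72/(67.5 + 73.72) = 10.5 V.

V ≈ 10.5 V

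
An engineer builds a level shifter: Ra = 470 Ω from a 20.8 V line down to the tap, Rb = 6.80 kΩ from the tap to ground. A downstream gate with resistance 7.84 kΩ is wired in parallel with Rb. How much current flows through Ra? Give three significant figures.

Rb‖R_L = 3642 Ω, so the source sees Ra + Rb‖R_L = 4112 Ω.
I = 20.8 V / 4112 Ω = 5.06 mA.

I ≈ 5.06 mA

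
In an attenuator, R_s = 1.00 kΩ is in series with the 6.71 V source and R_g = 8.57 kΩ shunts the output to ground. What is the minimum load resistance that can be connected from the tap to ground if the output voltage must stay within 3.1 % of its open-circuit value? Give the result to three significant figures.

Output resistance R_th = R_s‖R_g = (1000 × 8570)/9570 = 895.5 Ω.
The fractional drop is R_th/(R_th + R_L); requiring this ≤ 0.0310 gives R_L ≥ R_th(1/0.0310 − 1) = 895.5 × 31.26 = 28.0 kΩ.

R_L(min) ≈ 28.0 kΩ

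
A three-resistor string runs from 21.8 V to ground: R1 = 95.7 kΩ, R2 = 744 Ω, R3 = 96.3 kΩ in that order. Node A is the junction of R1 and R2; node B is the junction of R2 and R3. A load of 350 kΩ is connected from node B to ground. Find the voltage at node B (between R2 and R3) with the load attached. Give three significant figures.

At node B, R3 is in parallel with the load: R3‖R_L = 75520 Ω.
Below node A the resistance is R2 + (R3‖R_L) = 76260 Ω, so V_A = 21.8 × 76260/172000 = 9.668 V.
Then V_B = V_A × (R3‖R_L)/(R2 + R3‖R_L) = 9.668 × 75520/76260 = 9.57 V.

V ≈ 9.57 V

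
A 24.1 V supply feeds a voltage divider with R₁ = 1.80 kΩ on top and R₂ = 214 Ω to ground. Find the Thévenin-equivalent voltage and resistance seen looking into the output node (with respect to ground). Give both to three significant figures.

V_th is the open-circuit tap voltage: 24.1 × 214/(1800 + 214) = 2.56 V.
With the supply zeroed, R₁ and R₂ appear in parallel from the tap: R_th = R₁‖R₂ = (1800 × 214)/2014 = 191 Ω.

V_th = 2.56 V, R_th = 191 Ω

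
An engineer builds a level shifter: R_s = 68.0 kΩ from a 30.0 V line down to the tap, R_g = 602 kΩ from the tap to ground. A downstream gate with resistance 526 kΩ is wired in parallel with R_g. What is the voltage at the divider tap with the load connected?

V_out ≈ 24.2 V

The load sits in parallel with R_g: R_g‖R_L = (602 × 526) / (602 + 526) = 280.7 kΩ.
V_out = 30.0 × 280.7 / (68.0 + 280.7) = 30.0 × 280.7/348.7 = 24.2 V.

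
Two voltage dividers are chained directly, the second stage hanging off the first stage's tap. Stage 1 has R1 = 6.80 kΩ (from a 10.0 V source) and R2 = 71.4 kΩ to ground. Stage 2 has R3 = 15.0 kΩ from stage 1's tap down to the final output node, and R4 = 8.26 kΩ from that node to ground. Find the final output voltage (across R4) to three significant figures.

V_out ≈ 2.56 V

Stage 2 presents R3+R4 = 23.26 kΩ as a load on stage 1's tap.
Stage 1's lower leg becomes R2‖(R3+R4) = 17.54 kΩ, so V_mid = 10.0 × 17.54/24.34 = 7.207 V.
Stage 2 is itself unloaded: V_out = V_mid × R4/(R3+R4) = 7.207 × 8.26/23.26 = 2.56 V.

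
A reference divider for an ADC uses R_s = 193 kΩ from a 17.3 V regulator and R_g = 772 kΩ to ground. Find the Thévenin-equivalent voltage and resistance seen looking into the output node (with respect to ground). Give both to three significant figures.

V_th is the open-circuit tap voltage: 17.3 × 772/(193 + 772) = 13.8 V.
With the supply zeroed, R_s and R_g appear in parallel from the tap: R_th = R_s‖R_g = (193 × 772)/965.0 = 154 kΩ.

V_th = 13.8 V, R_th = 154 kΩ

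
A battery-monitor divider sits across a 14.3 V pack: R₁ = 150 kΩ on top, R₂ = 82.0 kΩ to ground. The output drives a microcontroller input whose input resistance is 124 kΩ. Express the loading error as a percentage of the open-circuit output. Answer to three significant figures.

30.0 %

Unloaded V = 14.3 × 82.0/232.0 = 5.054 V.
Loaded: R₂‖R_L = 49.36 kΩ, giving V = 14.3 × 49.36/199.4 = 3.541 V.
Drop = (5.054 − 3.541) / 5.054 = 30.0 %.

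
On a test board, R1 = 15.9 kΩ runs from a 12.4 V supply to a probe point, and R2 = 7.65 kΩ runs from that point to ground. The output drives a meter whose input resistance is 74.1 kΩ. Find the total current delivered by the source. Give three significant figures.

I ≈ 0.543 mA

R2‖R_L = 6.934 kΩ, so the source sees R1 + R2‖R_L = 22.83 kΩ.
I = 12.4 V / 22.83 kΩ = 0.543 mA.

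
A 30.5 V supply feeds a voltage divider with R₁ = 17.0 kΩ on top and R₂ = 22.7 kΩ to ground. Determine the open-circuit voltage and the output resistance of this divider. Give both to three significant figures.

V_th = 17.4 V, R_th = 9.72 kΩ

V_th is the open-circuit tap voltage: 30.5 × 22.7/(17.0 + 22.7) = 17.4 V.
With the supply zeroed, R₁ and R₂ appear in parallel from the tap: R_th = R₁‖R₂ = (17.0 × 22.7)/39.70 = 9.72 kΩ.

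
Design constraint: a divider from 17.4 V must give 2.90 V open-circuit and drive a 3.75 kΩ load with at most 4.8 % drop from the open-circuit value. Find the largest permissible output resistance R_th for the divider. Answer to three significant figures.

Loading drop = R_th/(R_th + R_L) ≤ 0.0480, so R_th ≤ R_L · ε/(1−ε) = 3.75 kΩ × 0.0480/0.9520 = 189 Ω.
(Any R1, R2 with R2/(R1+R2) = 0.167 and R1‖R2 ≤ 189 Ω will meet the spec.)

R_th ≤ 189 Ω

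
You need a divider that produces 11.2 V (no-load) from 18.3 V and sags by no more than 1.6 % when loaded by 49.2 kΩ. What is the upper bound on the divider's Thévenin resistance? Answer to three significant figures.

R_th ≤ 800 Ω

Loading drop = R_th/(R_th + R_L) ≤ 0.0160, so R_th ≤ R_L · ε/(1−ε) = 49.2 kΩ × 0.0160/0.9840 = 800 Ω.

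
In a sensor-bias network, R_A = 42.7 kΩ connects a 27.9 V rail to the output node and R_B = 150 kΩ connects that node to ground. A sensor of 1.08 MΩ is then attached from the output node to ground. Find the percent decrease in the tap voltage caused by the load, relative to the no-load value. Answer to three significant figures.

2.99 %

The divider's output (Thévenin) resistance is R_A‖R_B = 33.24 kΩ.
Fractional drop under load = R_th/(R_th + R_L) = 33.24 / (33.24 + 1080) = 0.02986.
So the output falls by 2.99 %.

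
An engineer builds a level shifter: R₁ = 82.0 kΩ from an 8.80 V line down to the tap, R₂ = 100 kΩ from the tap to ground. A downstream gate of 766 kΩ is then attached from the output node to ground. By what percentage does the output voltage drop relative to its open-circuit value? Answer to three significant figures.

5.56 %

The divider's output (Thévenin) resistance is R₁‖R₂ = 45.05 kΩ.
Fractional drop under load = R_th/(R_th + R_L) = 45.05 / (45.05 + 766) = 0.05555.
So the output falls by 5.56 %.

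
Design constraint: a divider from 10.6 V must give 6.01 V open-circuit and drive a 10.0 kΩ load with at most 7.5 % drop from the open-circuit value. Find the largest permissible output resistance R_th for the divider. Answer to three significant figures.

R_th ≤ 811 Ω

Loading drop = R_th/(R_th + R_L) ≤ 0.0750, so R_th ≤ R_L · ε/(1−ε) = 10.0 kΩ × 0.0750/0.9250 = 811 Ω.
(Any R1, R2 with R2/(R1+R2) = 0.567 and R1‖R2 ≤ 811 Ω will meet the spec.)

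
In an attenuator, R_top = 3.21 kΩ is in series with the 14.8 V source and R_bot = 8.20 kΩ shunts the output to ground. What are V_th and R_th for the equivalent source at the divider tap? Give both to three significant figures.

V_th = 10.6 V, R_th = 2.31 kΩ

V_th is the open-circuit tap voltage: 14.8 × 8.20/(3.21 + 8.20) = 10.6 V.
With the supply zeroed, R_top and R_bot appear in parallel from the tap: R_th = R_top‖R_bot = (3.21 × 8.20)/11.41 = 2.31 kΩ.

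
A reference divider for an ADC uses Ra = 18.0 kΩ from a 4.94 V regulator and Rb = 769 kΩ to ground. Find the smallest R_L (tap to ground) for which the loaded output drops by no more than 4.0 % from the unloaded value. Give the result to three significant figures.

R_L(min) ≈ 422 kΩ

Output resistance R_th = Ra‖Rb = (18.0 × 769)/787.0 = 17.59 kΩ.
The fractional drop is R_th/(R_th + R_L); requiring this ≤ 0.0400 gives R_L ≥ R_th(1/0.0400 − 1) = 17.59 × 24.00 = 422 kΩ.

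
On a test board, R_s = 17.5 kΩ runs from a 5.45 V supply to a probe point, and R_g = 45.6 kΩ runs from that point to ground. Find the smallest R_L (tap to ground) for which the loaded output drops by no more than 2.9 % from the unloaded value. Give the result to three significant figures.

Output resistance R_th = R_s‖R_g = (17.5 × 45.6)/63.10 = 12.65 kΩ.
The fractional drop is R_th/(R_th + R_L); requiring this ≤ 0.0290 gives R_L ≥ R_th(1/0.0290 − 1) = 12.65 × 33.48 = 423 kΩ.

R_L(min) ≈ 423 kΩ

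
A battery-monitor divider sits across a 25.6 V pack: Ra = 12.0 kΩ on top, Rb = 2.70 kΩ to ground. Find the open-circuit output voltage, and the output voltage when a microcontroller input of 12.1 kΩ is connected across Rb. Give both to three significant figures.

Unloaded: 4.70 V; loaded: 3.98 V

Open-circuit: V = 25.6 × 2.70/(12.0 + 2.70) = 4.70 V.
With the load, Rb becomes Rb‖R_L = 2.207 kΩ, so V = 25.6 × 2.207/14.21 = 3.98 V.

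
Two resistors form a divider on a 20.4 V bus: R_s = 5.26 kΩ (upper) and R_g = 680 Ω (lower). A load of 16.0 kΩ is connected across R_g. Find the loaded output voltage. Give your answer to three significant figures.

The load sits in parallel with R_g: R_g‖R_L = (680 × 16000) / (680 + 16000) = 652.3 Ω.
V_out = 20.4 × 652.3 / (5260 + 652.3) = 20.4 × 652.3/5912 = 2.25 V.

V_out ≈ 2.25 V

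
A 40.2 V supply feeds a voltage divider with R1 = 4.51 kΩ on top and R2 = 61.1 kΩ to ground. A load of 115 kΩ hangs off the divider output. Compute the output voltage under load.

The load sits in parallel with R2: R2‖R_L = (61.1 × 115) / (61.1 + 115) = 39.90 kΩ.
V_out = 40.2 × 39.90 / (4.51 + 39.90) = 40.2 × 39.90/44.41 = 36.1 V.
(Unloaded it would have been 37.4 V.)

V_out ≈ 36.1 V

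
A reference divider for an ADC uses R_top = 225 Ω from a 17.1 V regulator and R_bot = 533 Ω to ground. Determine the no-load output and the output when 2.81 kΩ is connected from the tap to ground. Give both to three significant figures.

Open-circuit: V = 17.1 × 533/(225 + 533) = 12.0 V.
With the load, R_bot becomes R_bot‖R_L = 448.0 Ω, so V = 17.1 × 448.0/673.0 = 11.4 V.

Unloaded: 12.0 V; loaded: 11.4 V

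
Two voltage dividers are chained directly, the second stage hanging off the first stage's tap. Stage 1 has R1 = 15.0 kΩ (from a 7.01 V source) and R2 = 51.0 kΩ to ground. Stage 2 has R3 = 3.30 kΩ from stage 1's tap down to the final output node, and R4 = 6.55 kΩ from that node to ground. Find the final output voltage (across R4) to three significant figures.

Stage 2 presents R3+R4 = 9.850 kΩ as a load on stage 1's tap.
Stage 1's lower leg becomes R2‖(R3+R4) = 8.256 kΩ, so V_mid = 7.01 × 8.256/23.26 = 2.488 V.
Stage 2 is itself unloaded: V_out = V_mid × R4/(R3+R4) = 2.488 × 6.55/9.850 = 1.65 V.

V_out ≈ 1.65 V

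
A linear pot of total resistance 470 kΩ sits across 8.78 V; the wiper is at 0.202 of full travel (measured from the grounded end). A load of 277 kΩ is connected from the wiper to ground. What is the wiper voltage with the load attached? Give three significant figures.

V ≈ 1.39 V

The wiper splits the pot into (1−α)R = 375.1 kΩ above and αR = 94.94 kΩ below.
Lower section ‖ load = 70.71 kΩ.
V_wiper = 8.78 × 70.71/(375.1 + 70.71) = 1.39 V.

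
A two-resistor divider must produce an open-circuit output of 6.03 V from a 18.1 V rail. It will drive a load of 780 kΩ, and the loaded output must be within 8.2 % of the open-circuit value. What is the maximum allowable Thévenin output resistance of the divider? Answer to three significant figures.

R_th ≤ 69.7 kΩ

Loading drop = R_th/(R_th + R_L) ≤ 0.0820, so R_th ≤ R_L · ε/(1−ε) = 780 kΩ × 0.0820/0.9180 = 69.7 kΩ.
(Any R1, R2 with R2/(R1+R2) = 0.333 and R1‖R2 ≤ 69.7 kΩ will meet the spec.)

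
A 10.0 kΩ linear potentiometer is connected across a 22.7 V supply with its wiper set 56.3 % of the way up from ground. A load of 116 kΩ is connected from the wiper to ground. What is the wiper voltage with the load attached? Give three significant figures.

V ≈ 12.5 V

The wiper splits the pot into (1−α)R = 4.370 kΩ above and αR = 5.630 kΩ below.
Lower section ‖ load = 5.369 kΩ.
V_wiper = 22.7 × 5.369/(4.370 + 5.369) = 12.5 V.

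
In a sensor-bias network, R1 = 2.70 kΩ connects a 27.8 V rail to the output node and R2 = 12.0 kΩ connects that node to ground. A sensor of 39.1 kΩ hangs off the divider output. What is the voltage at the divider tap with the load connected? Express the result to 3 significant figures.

The load sits in parallel with R2: R2‖R_L = (12.0 × 39.1) / (12.0 + 39.1) = 9.182 kΩ.
V_out = 27.8 × 9.182 / (2.70 + 9.182) = 27.8 × 9.182/11.88 = 21.5 V.

V_out ≈ 21.5 V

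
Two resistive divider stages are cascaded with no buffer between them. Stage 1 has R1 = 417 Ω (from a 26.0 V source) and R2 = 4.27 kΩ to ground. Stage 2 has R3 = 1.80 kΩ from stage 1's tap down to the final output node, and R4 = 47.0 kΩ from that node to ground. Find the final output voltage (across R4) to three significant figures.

V_out ≈ 22.6 V

Stage 2 presents R3+R4 = 48800 Ω as a load on stage 1's tap.
Stage 1's lower leg becomes R2‖(R3+R4) = 3926 Ω, so V_mid = 26.0 × 3926/4343 = 23.50 V.
Stage 2 is itself unloaded: V_out = V_mid × R4/(R3+R4) = 23.50 × 47000/48800 = 22.6 V.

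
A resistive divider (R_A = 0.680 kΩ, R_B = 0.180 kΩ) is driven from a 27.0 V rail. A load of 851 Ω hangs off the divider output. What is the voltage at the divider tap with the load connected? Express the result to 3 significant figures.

V_out ≈ 4.84 V

The load sits in parallel with R_B: R_B‖R_L = (180 × 851) / (180 + 851) = 148.6 Ω.
V_out = 27.0 × 148.6 / (680 + 148.6) = 27.0 × 148.6/828.6 = 4.84 V.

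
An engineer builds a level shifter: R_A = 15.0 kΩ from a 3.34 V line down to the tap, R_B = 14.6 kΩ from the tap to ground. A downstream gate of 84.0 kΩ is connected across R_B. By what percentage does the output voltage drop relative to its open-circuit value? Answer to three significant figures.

8.09 %

The divider's output (Thévenin) resistance is R_A‖R_B = 7.399 kΩ.
Fractional drop under load = R_th/(R_th + R_L) = 7.399 / (7.399 + 84.0) = 0.08095.
So the output falls by 8.09 %.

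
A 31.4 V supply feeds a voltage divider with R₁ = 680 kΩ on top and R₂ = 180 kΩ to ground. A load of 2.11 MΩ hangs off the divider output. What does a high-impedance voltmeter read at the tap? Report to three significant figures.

The load sits in parallel with R₂: R₂‖R_L = (180 × 2110) / (180 + 2110) = 165.9 kΩ.
V_out = 31.4 × 165.9 / (680 + 165.9) = 31.4 × 165.9/845.9 = 6.16 V.
(Unloaded it would have been 6.57 V.)

V_out ≈ 6.16 V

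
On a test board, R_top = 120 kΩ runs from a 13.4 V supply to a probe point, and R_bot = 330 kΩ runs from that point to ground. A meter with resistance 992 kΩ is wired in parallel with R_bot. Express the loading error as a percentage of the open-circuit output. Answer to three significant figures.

The divider's output (Thévenin) resistance is R_top‖R_bot = 88.00 kΩ.
Fractional drop under load = R_th/(R_th + R_L) = 88.00 / (88.00 + 992) = 0.08148.
So the output falls by 8.15 %.

8.15 %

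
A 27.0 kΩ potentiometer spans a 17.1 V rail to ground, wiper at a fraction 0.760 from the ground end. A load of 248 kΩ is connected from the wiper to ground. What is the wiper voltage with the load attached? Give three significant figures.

V ≈ 12.7 V

The wiper splits the pot into (1−α)R = 6.480 kΩ above and αR = 20.52 kΩ below.
Lower section ‖ load = 18.95 kΩ.
V_wiper = 17.1 × 18.95/(6.480 + 18.95) = 12.7 V.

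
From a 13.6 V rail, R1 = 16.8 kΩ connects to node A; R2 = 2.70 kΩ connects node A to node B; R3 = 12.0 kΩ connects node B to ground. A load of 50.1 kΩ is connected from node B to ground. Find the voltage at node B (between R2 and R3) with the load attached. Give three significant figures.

V ≈ 4.51 V

At node B, R3 is in parallel with the load: R3‖R_L = 9.681 kΩ.
Below node A the resistance is R2 + (R3‖R_L) = 12.38 kΩ, so V_A = 13.6 × 12.38/29.18 = 5.770 V.
Then V_B = V_A × (R3‖R_L)/(R2 + R3‖R_L) = 5.770 × 9.681/12.38 = 4.51 V.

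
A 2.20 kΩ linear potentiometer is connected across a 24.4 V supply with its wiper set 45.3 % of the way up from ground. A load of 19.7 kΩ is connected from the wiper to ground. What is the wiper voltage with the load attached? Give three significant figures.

The wiper splits the pot into (1−α)R = 1203 Ω above and αR = 996.6 Ω below.
Lower section ‖ load = 948.6 Ω.
V_wiper = 24.4 × 948.6/(1203 + 948.6) = 10.8 V.

V ≈ 10.8 V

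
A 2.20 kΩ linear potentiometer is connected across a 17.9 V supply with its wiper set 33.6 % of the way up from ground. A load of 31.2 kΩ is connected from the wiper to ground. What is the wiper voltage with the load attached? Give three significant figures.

The wiper splits the pot into (1−α)R = 1461 Ω above and αR = 739.2 Ω below.
Lower section ‖ load = 722.1 Ω.
V_wiper = 17.9 × 722.1/(1461 + 722.1) = 5.92 V.

V ≈ 5.92 V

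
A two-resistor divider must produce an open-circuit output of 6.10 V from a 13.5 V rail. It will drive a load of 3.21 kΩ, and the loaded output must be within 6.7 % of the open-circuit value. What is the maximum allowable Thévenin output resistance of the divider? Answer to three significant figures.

Loading drop = R_th/(R_th + R_L) ≤ 0.0670, so R_th ≤ R_L · ε/(1−ε) = 3.21 kΩ × 0.0670/0.9330 = 231 Ω.
(Any R1, R2 with R2/(R1+R2) = 0.452 and R1‖R2 ≤ 231 Ω will meet the spec.)

R_th ≤ 231 Ω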